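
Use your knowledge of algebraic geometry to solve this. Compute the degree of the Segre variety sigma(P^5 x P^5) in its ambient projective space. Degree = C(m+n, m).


The degree of the Segre variety P^5 x P^5 is C(m+n, m).
= C(10, 5)
= 252

252


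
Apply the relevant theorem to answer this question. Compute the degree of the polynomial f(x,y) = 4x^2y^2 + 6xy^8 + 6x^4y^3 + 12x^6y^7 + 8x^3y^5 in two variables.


Examine each term for its total degree (sum of exponents).
  Term '4x^2y^2' has total degree 2+2 = 4.
  Term '6xy^8' has total degree 1+8 = 9.
  Term '6x^4y^3' has total degree 4+3 = 7.
  Term '12x^6y^7' has total degree 6+7 = 13.
  Term '8x^3y^5' has total degree 3+5 = 8.
The maximum total degree among all terms is 13.

13


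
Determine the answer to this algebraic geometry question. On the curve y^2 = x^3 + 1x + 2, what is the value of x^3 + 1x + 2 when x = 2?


Compute x^3 + 1x + 2 at x = 2:
x^3 = 2^3 = 8
1*x = 1*2 = 2
Sum: 8 + 2 + 2 = 12

12


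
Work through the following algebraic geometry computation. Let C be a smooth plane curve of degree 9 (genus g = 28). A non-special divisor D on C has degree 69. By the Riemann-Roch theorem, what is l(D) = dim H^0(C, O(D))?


First, compute the genus of a smooth plane curve of degree 9:
g = (d-1)(d-2)/2 = (9-1)(9-2)/2 = 28
For a non-special divisor D (i.e., h^1(D) = 0), Riemann-Roch gives:
l(D) = deg(D) - g + 1
Since deg(D) = 69 >= 2g - 1 = 55, D is non-special.
l(D) = 69 - 28 + 1 = 42

42


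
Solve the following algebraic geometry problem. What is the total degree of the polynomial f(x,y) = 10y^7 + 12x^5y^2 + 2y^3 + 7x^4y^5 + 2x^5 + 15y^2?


Examine each term for its total degree (sum of exponents).
  Term '10y^7' has total degree 0+7 = 7.
  Term '12x^5y^2' has total degree 5+2 = 7.
  Term '2y^3' has total degree 0+3 = 3.
  Term '7x^4y^5' has total degree 4+5 = 9.
  Term '2x^5' has total degree 5+0 = 5.
  Term '15y^2' has total degree 0+2 = 2.
The maximum total degree among all terms is 9.

9


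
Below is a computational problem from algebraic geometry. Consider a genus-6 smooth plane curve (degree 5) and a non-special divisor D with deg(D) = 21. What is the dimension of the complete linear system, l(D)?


First, compute the genus of a smooth plane curve of degree 5:
g = (d-1)(d-2)/2 = (5-1)(5-2)/2 = 6
For a non-special divisor D (i.e., h^1(D) = 0), Riemann-Roch gives:
l(D) = deg(D) - g + 1
Since deg(D) = 21 >= 2g - 1 = 11, D is non-special.
l(D) = 21 - 6 + 1 = 16

16


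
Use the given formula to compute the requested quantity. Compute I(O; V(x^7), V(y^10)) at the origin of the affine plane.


The intersection multiplicity of V(x^a) and V(y^b) at the origin is:
I(O; V(x^7), V(y^10)) = dim_k(k[x,y]/(x^7, y^10))
A basis for k[x,y]/(x^7, y^10) is the set of monomials x^i * y^j
where 0 <= i < 7 and 0 <= j < 10.
The number of such monomials is 7 * 10 = 70

70


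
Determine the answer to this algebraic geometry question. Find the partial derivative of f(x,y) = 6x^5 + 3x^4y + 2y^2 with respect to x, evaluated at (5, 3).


df/dx = 5*6*x^4 + 4*3*x^3*y
At (5,3): 5*6*5^4 + 4*3*5^3*3
= 18750 + 4500
= 23250

23250


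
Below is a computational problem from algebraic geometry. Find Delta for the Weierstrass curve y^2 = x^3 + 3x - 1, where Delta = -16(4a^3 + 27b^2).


Compute each component:
4a^3 = 4*3^3 = 4*27 = 108
27b^2 = 27*(-1)^2 = 27*1 = 27
4a^3 + 27b^2 = 108 + 27 = 135
Delta = -16*135 = -2160

-2160


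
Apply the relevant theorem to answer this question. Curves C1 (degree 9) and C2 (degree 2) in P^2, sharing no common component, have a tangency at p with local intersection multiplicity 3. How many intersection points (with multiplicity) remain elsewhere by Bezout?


By Bezout's theorem, the total intersection number is d1 * d2.
Total = 9 * 2 = 18
Intersection multiplicity at p = 3
Remaining intersections = 18 - 3 = 15

15


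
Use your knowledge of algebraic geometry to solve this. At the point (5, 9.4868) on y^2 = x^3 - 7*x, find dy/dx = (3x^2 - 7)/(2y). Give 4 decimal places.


Using implicit differentiation of y^2 = x^3 - 7*x:
2y * dy/dx = 3x^2 - 7
dy/dx = (3x^2 - 7)/(2y)
Numerator: 3*5^2 - 7 = 68
Denominator: 2*9.4868 = 18.9736
dy/dx = 68/18.9736 = 3.5839

3.5839


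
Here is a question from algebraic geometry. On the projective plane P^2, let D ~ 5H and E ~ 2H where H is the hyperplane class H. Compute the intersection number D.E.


Using bilinearity of the intersection pairing on the projective plane P^2:
(aH).(bH) = ab * (H.H)
We have H^2 = 1 (Bezout).
D.E = (5H).(2H) = 5*2*1
= 10*1
= 10

10


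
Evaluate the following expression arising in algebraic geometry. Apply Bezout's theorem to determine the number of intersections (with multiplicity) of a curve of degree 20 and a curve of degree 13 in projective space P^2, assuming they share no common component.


Bezout's theorem states the intersection count equals the product of degrees.
Intersection count = 20 * 13 = 260

260


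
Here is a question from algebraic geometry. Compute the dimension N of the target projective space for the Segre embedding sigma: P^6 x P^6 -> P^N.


The Segre embedding maps P^m x P^n into P^N via
all products of coordinates from each factor.
N = (m+1)(n+1) - 1
N = (6+1)(6+1) - 1
N = 7*7 - 1
N = 49 - 1 = 48

48


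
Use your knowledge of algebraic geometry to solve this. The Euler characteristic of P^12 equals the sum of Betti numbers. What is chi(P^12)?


The complex projective space P^12 has one cell in each even real dimension 0, 2, ..., 24.
The cohomology groups are H^{2k}(P^12) = Z for k = 0,...,12, and 0 otherwise.
Euler characteristic = sum of Betti numbers = 1 per even-dimensional cohomology group.
chi(P^12) = 12 + 1 = 13

13


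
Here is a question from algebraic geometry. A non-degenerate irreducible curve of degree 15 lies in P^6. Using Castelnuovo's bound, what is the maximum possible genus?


Castelnuovo's bound: write d - 1 = m(r-1) + epsilon with 0 <= epsilon < r-1.
d - 1 = 15 - 1 = 14
r - 1 = 6 - 1 = 5
14 = 2*5 + 4, so m = 2, epsilon = 4
pi(d, r) = m(m-1)(r-1)/2 + m*epsilon
= 2*1*5/2 + 2*4
= 10/2 + 8
= 5 + 8 = 13

13


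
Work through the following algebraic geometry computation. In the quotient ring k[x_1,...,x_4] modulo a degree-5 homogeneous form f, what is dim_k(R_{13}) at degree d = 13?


For R = k[x_1,...,x_n]/(f) with f homogeneous of degree e:
The Hilbert series is (1 - t^e)/(1 - t)^n.
So h(d) = C(d+n-1, n-1) - C(d-e+n-1, n-1) for d >= e.
With n=4, e=5, d=13:
C(13+4-1, 4-1) = C(16, 3) = 560
C(13-5+4-1, 4-1) = C(11, 3) = 165
h(13) = 560 - 165 = 395

395


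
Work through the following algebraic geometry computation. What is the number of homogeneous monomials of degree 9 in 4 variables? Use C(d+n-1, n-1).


The number of degree-9 monomials in 4 variables is C(d+n-1, n-1).
= C(9+4-1, 4-1) = C(12, 3)
= 220

220


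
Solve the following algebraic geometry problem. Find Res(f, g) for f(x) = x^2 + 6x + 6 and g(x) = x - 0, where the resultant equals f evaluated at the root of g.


For Res(f, x - c), we evaluate f at x = c.
f(0) = 0^2 + 6*0 + 6
= 0 + 0 + 6
= 0 + 6 = 6
Res(f, g) = 6

6


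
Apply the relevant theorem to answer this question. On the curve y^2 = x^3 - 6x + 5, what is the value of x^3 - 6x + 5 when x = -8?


Compute x^3 - 6x + 5 at x = -8:
x^3 = (-8)^3 = -512
(-6)*x = (-6)*(-8) = 48
Sum: -512 + 48 + 5 = -459

-459


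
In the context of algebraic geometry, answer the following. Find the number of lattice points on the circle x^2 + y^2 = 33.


Systematically check integer values of x where x^2 <= 33.
For each valid x, check if 33 - x^2 is a perfect square.
Total integer solutions found: 0

0


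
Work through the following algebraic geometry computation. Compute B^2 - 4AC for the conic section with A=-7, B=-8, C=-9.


The discriminant of a conic Ax^2 + Bxy + Cy^2 + ... = 0 is B^2 - 4AC.
B^2 = (-8)^2 = 64
4AC = 4*(-7)*(-9) = 252
Discriminant = 64 - 252 = -188

-188


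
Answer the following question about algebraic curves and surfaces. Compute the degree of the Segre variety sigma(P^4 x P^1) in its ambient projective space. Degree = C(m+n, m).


The degree of the Segre variety P^4 x P^1 is C(m+n, m).
= C(5, 4)
= 5

5


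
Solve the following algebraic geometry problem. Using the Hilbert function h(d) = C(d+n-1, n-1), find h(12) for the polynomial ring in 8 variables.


The Hilbert function for the polynomial ring in 8 variables is:
h(d) = C(d+n-1, n-1)
h(12) = C(12+8-1, 8-1) = C(19, 7)
= 19! / (7! * 12!)
= 50388

50388


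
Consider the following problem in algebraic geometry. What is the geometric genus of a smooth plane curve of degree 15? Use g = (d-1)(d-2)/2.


Using the genus formula for smooth plane curves:
g = (d-1)(d-2)/2
g = (15-1)(15-2)/2
g = 14*13/2
g = 182/2 = 91

91


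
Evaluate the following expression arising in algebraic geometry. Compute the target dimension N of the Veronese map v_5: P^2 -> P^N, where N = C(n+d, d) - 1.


The Veronese embedding v_d: P^n -> P^N maps each point to all
degree-d monomials in n+1 homogeneous coordinates.
N = C(n+d, d) - 1
N = C(2+5, 5) - 1
N = C(7, 5) - 1
C(7, 5) = 21
N = 21 - 1 = 20

20


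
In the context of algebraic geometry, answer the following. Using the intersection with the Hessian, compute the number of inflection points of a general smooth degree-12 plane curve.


For a general smooth plane curve C of degree d, the inflection points are
the intersection of C with its Hessian curve, which has degree 3(d-2).
By Bezout, the total intersection number is d * 3(d-2) = 12 * 30 = 360.
For a general curve every flex is ordinary, so each contributes
multiplicity 1 to C·Hess(C), and the number of distinct inflection
points is 3d(d-2).
Inflection points = 3*12*(12-2) = 3*12*10 = 360

360


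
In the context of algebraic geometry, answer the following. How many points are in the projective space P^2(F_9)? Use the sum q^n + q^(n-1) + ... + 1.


P^2(F_9) has (q^(n+1) - 1)/(q - 1) points.
= 9^2 + 9^1 + 9^0
= 81 + 9 + 1
= 91

91


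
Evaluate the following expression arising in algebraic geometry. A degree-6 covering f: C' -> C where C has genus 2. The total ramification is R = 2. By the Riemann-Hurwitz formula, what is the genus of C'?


Riemann-Hurwitz formula: 2g' - 2 = d(2g - 2) + R
Given: d = 6, g = 2, R = 2
2g' - 2 = 6*(2*2 - 2) + 2
2g' - 2 = 6*2 + 2
2g' - 2 = 12 + 2 = 14
2g' = 16
g' = 8

8


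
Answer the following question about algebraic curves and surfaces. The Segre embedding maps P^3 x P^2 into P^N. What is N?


The Segre embedding maps P^m x P^n into P^N via
all products of coordinates from each factor.
N = (m+1)(n+1) - 1
N = (3+1)(2+1) - 1
N = 4*3 - 1
N = 12 - 1 = 11

11


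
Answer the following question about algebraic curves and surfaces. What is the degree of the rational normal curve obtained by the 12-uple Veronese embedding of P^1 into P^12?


The rational normal curve in P^12 is the image of P^1 under the 12-uple Veronese.
A general hyperplane in P^12 pulls back to a degree-12 form on P^1, which has 12 zeros,
so the curve meets a general hyperplane in 12 points. Degree = 12.

12


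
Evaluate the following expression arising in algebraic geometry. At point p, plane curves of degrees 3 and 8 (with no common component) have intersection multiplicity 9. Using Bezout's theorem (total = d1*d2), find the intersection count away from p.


By Bezout's theorem, the total intersection number is d1 * d2.
Total = 3 * 8 = 24
Intersection multiplicity at p = 9
Remaining intersections = 24 - 9 = 15

15


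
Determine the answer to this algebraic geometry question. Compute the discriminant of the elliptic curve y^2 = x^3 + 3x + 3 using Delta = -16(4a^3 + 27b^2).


Compute each component:
4a^3 = 4*3^3 = 4*27 = 108
27b^2 = 27*3^2 = 27*9 = 243
4a^3 + 27b^2 = 108 + 243 = 351
Delta = -16*351 = -5616

-5616


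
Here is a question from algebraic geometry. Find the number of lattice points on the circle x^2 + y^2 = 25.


Systematically check integer values of x where x^2 <= 25.
For each valid x, check if 25 - x^2 is a perfect square.
x=0: 25 - 0 = 25, sqrt = 5 (valid)
x=3: 25 - 9 = 16, sqrt = 4 (valid)
x=4: 25 - 16 = 9, sqrt = 3 (valid)
x=5: 25 - 25 = 0, sqrt = 0 (valid)
Total integer solutions found: 12

12


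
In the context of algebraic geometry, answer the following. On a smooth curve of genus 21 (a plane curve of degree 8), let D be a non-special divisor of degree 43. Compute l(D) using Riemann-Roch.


First, compute the genus of a smooth plane curve of degree 8:
g = (d-1)(d-2)/2 = (8-1)(8-2)/2 = 21
For a non-special divisor D (i.e., h^1(D) = 0), Riemann-Roch gives:
l(D) = deg(D) - g + 1
Since deg(D) = 43 >= 2g - 1 = 41, D is non-special.
l(D) = 43 - 21 + 1 = 23

23


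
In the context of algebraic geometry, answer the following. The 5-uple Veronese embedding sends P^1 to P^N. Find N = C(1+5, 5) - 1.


The Veronese embedding v_d: P^n -> P^N maps each point to all
degree-d monomials in n+1 homogeneous coordinates.
N = C(n+d, d) - 1
N = C(1+5, 5) - 1
N = C(6, 5) - 1
C(6, 5) = 6
N = 6 - 1 = 5

5


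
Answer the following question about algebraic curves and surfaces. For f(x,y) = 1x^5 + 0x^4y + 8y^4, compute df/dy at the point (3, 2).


df/dy = 0*x^4 + 4*8*y^3
At (3,2): 0*3^4 + 4*8*2^3
= 0 + 256
= 256

256


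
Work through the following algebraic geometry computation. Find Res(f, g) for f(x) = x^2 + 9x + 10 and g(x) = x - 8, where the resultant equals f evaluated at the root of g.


For Res(f, x - c), we evaluate f at x = c.
f(8) = 8^2 + 9*8 + 10
= 64 + 72 + 10
= 136 + 10 = 146
Res(f, g) = 146

146


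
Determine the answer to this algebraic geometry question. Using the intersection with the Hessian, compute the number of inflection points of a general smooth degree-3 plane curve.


For a general smooth plane curve C of degree d, the inflection points are
the intersection of C with its Hessian curve, which has degree 3(d-2).
By Bezout, the total intersection number is d * 3(d-2) = 3 * 3 = 9.
For a general curve every flex is ordinary, so each contributes
multiplicity 1 to C·Hess(C), and the number of distinct inflection
points is 3d(d-2).
Inflection points = 3*3*(3-2) = 3*3*1 = 9

9


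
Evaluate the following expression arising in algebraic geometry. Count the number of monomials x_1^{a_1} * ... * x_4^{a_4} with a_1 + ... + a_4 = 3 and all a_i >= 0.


The number of degree-3 monomials in 4 variables is C(d+n-1, n-1).
= C(3+4-1, 4-1) = C(6, 3)
= 20

20


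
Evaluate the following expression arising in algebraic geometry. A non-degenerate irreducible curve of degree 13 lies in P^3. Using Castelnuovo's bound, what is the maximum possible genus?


Castelnuovo's bound: write d - 1 = m(r-1) + epsilon with 0 <= epsilon < r-1.
d - 1 = 13 - 1 = 12
r - 1 = 3 - 1 = 2
12 = 6*2 + 0, so m = 6, epsilon = 0
pi(d, r) = m(m-1)(r-1)/2 + m*epsilon
= 6*5*2/2 + 6*0
= 60/2 + 0
= 30 + 0 = 30

30


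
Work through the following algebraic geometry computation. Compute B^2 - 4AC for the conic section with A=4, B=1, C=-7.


The discriminant of a conic Ax^2 + Bxy + Cy^2 + ... = 0 is B^2 - 4AC.
B^2 = 1^2 = 1
4AC = 4*4*(-7) = -112
Discriminant = 1 + 112 = 113

113


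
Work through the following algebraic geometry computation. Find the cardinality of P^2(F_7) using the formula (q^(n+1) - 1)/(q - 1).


P^2(F_7) has (q^(n+1) - 1)/(q - 1) points.
= 7^2 + 7^1 + 7^0
= 49 + 7 + 1
= 57

57


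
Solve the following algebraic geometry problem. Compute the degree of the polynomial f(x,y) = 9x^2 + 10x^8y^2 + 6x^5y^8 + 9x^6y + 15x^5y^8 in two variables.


Examine each term for its total degree (sum of exponents).
  Term '9x^2' has total degree 2+0 = 2.
  Term '10x^8y^2' has total degree 8+2 = 10.
  Term '6x^5y^8' has total degree 5+8 = 13.
  Term '9x^6y' has total degree 6+1 = 7.
  Term '15x^5y^8' has total degree 5+8 = 13.
The maximum total degree among all terms is 13.

13


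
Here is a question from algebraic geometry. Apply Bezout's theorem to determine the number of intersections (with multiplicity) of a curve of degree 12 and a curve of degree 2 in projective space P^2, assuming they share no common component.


Bezout's theorem states the intersection count equals the product of degrees.
Intersection count = 12 * 2 = 24

24


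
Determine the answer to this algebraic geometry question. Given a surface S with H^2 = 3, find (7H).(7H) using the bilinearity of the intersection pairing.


Using bilinearity of the intersection pairing on a surface S:
(aH).(bH) = ab * (H.H)
We have H^2 = 3.
D.E = (7H).(7H) = 7*7*3
= 49*3
= 147

147


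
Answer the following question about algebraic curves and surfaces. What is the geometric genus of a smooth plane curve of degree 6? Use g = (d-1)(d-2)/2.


Using the genus formula for smooth plane curves:
g = (d-1)(d-2)/2
g = (6-1)(6-2)/2
g = 5*4/2
g = 20/2 = 10

10


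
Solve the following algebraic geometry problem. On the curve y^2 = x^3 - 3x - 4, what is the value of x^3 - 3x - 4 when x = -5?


Compute x^3 - 3x - 4 at x = -5:
x^3 = (-5)^3 = -125
(-3)*x = (-3)*(-5) = 15
Sum: -125 + 15 - 4 = -114

-114


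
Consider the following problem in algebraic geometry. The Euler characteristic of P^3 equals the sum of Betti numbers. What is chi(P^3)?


The complex projective space P^3 has one cell in each even real dimension 0, 2, ..., 6.
The cohomology groups are H^{2k}(P^3) = Z for k = 0,...,3, and 0 otherwise.
Euler characteristic = sum of Betti numbers = 1 per even-dimensional cohomology group.
chi(P^3) = 3 + 1 = 4

4


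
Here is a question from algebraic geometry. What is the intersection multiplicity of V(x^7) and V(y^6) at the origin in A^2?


The intersection multiplicity of V(x^a) and V(y^b) at the origin is:
I(O; V(x^7), V(y^6)) = dim_k(k[x,y]/(x^7, y^6))
A basis for k[x,y]/(x^7, y^6) is the set of monomials x^i * y^j
where 0 <= i < 7 and 0 <= j < 6.
The number of such monomials is 7 * 6 = 42

42


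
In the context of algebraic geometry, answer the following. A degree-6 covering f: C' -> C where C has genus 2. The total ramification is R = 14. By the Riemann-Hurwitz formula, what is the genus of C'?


Riemann-Hurwitz formula: 2g' - 2 = d(2g - 2) + R
Given: d = 6, g = 2, R = 14
2g' - 2 = 6*(2*2 - 2) + 14
2g' - 2 = 6*2 + 14
2g' - 2 = 12 + 14 = 26
2g' = 28
g' = 14

14


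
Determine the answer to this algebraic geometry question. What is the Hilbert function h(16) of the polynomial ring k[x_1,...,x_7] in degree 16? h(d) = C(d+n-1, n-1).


The Hilbert function for the polynomial ring in 7 variables is:
h(d) = C(d+n-1, n-1)
h(16) = C(16+7-1, 7-1) = C(22, 6)
= 22! / (6! * 16!)
= 74613

74613


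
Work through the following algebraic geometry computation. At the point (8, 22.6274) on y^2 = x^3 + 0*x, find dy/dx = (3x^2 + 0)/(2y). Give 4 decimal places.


Using implicit differentiation of y^2 = x^3 + 0*x:
2y * dy/dx = 3x^2 + 0
dy/dx = (3x^2 + 0)/(2y)
Numerator: 3*8^2 + 0 = 192
Denominator: 2*22.6274 = 45.2548
dy/dx = 192/45.2548 = 4.2426

4.2426


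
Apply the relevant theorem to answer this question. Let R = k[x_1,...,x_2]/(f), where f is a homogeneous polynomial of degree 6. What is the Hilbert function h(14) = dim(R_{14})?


For R = k[x_1,...,x_n]/(f) with f homogeneous of degree e:
The Hilbert series is (1 - t^e)/(1 - t)^n.
So h(d) = C(d+n-1, n-1) - C(d-e+n-1, n-1) for d >= e.
With n=2, e=6, d=14:
C(14+2-1, 2-1) = C(15, 1) = 15
C(14-6+2-1, 2-1) = C(9, 1) = 9
h(14) = 15 - 9 = 6

6


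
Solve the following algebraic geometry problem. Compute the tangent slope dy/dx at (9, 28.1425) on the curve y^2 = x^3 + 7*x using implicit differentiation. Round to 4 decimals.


Using implicit differentiation of y^2 = x^3 + 7*x:
2y * dy/dx = 3x^2 + 7
dy/dx = (3x^2 + 7)/(2y)
Numerator: 3*9^2 + 7 = 250
Denominator: 2*28.1425 = 56.285
dy/dx = 250/56.285 = 4.4417

4.4417


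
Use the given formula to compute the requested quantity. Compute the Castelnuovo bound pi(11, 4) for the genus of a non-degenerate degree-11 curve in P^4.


Castelnuovo's bound: write d - 1 = m(r-1) + epsilon with 0 <= epsilon < r-1.
d - 1 = 11 - 1 = 10
r - 1 = 4 - 1 = 3
10 = 3*3 + 1, so m = 3, epsilon = 1
pi(d, r) = m(m-1)(r-1)/2 + m*epsilon
= 3*2*3/2 + 3*1
= 18/2 + 3
= 9 + 3 = 12

12


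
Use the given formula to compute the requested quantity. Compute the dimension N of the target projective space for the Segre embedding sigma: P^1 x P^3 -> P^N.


The Segre embedding maps P^m x P^n into P^N via
all products of coordinates from each factor.
N = (m+1)(n+1) - 1
N = (1+1)(3+1) - 1
N = 2*4 - 1
N = 8 - 1 = 7

7


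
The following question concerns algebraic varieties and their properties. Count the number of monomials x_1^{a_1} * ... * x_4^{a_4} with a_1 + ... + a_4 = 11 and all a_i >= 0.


The number of degree-11 monomials in 4 variables is C(d+n-1, n-1).
= C(11+4-1, 4-1) = C(14, 3)
= 364

364


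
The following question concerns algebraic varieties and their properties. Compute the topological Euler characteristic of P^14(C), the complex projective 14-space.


The complex projective space P^14 has one cell in each even real dimension 0, 2, ..., 28.
The cohomology groups are H^{2k}(P^14) = Z for k = 0,...,14, and 0 otherwise.
Euler characteristic = sum of Betti numbers = 1 per even-dimensional cohomology group.
chi(P^14) = 14 + 1 = 15

15


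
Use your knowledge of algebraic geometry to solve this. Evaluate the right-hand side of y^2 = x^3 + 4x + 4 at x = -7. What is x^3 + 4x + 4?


Compute x^3 + 4x + 4 at x = -7:
x^3 = (-7)^3 = -343
4*x = 4*(-7) = -28
Sum: -343 - 28 + 4 = -367

-367


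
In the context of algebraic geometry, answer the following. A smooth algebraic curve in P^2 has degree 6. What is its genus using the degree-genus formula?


Using the genus formula for smooth plane curves:
g = (d-1)(d-2)/2
g = (6-1)(6-2)/2
g = 5*4/2
g = 20/2 = 10

10


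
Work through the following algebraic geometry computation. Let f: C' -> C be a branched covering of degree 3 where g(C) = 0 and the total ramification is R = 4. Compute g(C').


Riemann-Hurwitz formula: 2g' - 2 = d(2g - 2) + R
Given: d = 3, g = 0, R = 4
2g' - 2 = 3*(2*0 - 2) + 4
2g' - 2 = 3*(-2) + 4
2g' - 2 = -6 + 4 = -2
2g' = 0
g' = 0

0


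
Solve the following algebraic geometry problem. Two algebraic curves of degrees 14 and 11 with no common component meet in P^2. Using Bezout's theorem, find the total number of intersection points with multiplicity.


Bezout's theorem states the intersection count equals the product of degrees.
Intersection count = 14 * 11 = 154

154


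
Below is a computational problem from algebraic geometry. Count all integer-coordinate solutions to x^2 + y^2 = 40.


Systematically check integer values of x where x^2 <= 40.
For each valid x, check if 40 - x^2 is a perfect square.
x=2: 40 - 4 = 36, sqrt = 6 (valid)
x=6: 40 - 36 = 4, sqrt = 2 (valid)
Total integer solutions found: 8

8


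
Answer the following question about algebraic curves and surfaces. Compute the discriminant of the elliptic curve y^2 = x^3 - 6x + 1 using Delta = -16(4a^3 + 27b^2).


Compute each component:
4a^3 = 4*(-6)^3 = 4*(-216) = -864
27b^2 = 27*1^2 = 27*1 = 27
4a^3 + 27b^2 = -864 + 27 = -837
Delta = -16*(-837) = 13392

13392


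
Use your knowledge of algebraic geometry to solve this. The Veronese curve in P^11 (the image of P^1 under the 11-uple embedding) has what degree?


The rational normal curve in P^11 is the image of P^1 under the 11-uple Veronese.
A general hyperplane in P^11 pulls back to a degree-11 form on P^1, which has 11 zeros,
so the curve meets a general hyperplane in 11 points. Degree = 11.

11


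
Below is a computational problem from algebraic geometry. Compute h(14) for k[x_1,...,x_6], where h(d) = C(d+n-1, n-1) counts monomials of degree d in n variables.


The Hilbert function for the polynomial ring in 6 variables is:
h(d) = C(d+n-1, n-1)
h(14) = C(14+6-1, 6-1) = C(19, 5)
= 19! / (5! * 14!)
= 11628

11628


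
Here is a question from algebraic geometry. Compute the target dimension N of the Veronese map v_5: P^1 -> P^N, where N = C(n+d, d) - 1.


The Veronese embedding v_d: P^n -> P^N maps each point to all
degree-d monomials in n+1 homogeneous coordinates.
N = C(n+d, d) - 1
N = C(1+5, 5) - 1
N = C(6, 5) - 1
C(6, 5) = 6
N = 6 - 1 = 5

5


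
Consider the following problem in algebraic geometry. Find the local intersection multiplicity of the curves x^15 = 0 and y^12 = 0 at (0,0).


The intersection multiplicity of V(x^a) and V(y^b) at the origin is:
I(O; V(x^15), V(y^12)) = dim_k(k[x,y]/(x^15, y^12))
A basis for k[x,y]/(x^15, y^12) is the set of monomials x^i * y^j
where 0 <= i < 15 and 0 <= j < 12.
The number of such monomials is 15 * 12 = 180

180


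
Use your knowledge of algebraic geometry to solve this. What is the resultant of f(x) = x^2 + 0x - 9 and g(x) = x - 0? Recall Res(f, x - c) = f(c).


For Res(f, x - c), we evaluate f at x = c.
f(0) = 0^2 + 0*0 - 9
= 0 + 0 - 9
= 0 - 9 = -9
Res(f, g) = -9

-9


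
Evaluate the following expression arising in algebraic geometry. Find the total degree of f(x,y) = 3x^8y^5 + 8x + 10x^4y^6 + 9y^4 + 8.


Examine each term for its total degree (sum of exponents).
  Term '3x^8y^5' has total degree 8+5 = 13.
  Term '8x' has total degree 1+0 = 1.
  Term '10x^4y^6' has total degree 4+6 = 10.
  Term '9y^4' has total degree 0+4 = 4.
  Term '8' has total degree 0+0 = 0.
The maximum total degree among all terms is 13.

13


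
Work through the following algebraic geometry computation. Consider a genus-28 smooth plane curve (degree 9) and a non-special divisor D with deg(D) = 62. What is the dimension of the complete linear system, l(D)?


First, compute the genus of a smooth plane curve of degree 9:
g = (d-1)(d-2)/2 = (9-1)(9-2)/2 = 28
For a non-special divisor D (i.e., h^1(D) = 0), Riemann-Roch gives:
l(D) = deg(D) - g + 1
Since deg(D) = 62 >= 2g - 1 = 55, D is non-special.
l(D) = 62 - 28 + 1 = 35

35


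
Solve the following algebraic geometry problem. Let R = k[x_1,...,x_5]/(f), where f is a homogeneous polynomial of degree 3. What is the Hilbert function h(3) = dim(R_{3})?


For R = k[x_1,...,x_n]/(f) with f homogeneous of degree e:
The Hilbert series is (1 - t^e)/(1 - t)^n.
So h(d) = C(d+n-1, n-1) - C(d-e+n-1, n-1) for d >= e.
With n=5, e=3, d=3:
C(3+5-1, 5-1) = C(7, 4) = 35
C(3-3+5-1, 5-1) = C(4, 4) = 1
h(3) = 35 - 1 = 34

34


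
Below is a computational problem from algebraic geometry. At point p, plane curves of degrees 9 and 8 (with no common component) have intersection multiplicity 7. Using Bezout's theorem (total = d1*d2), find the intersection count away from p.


By Bezout's theorem, the total intersection number is d1 * d2.
Total = 9 * 8 = 72
Intersection multiplicity at p = 7
Remaining intersections = 72 - 7 = 65

65


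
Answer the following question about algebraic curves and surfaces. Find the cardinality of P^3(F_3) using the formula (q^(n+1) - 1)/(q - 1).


P^3(F_3) has (q^(n+1) - 1)/(q - 1) points.
= 3^3 + 3^2 + 3^1 + 3^0
= 27 + 9 + 3 + 1
= 40

40


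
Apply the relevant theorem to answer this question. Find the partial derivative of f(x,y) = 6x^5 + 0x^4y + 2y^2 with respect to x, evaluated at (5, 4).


df/dx = 5*6*x^4 + 4*0*x^3*y
At (5,4): 5*6*5^4 + 4*0*5^3*4
= 18750 + 0
= 18750

18750


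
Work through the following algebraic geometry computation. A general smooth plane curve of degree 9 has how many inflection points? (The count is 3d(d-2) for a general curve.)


For a general smooth plane curve C of degree d, the inflection points are
the intersection of C with its Hessian curve, which has degree 3(d-2).
By Bezout, the total intersection number is d * 3(d-2) = 9 * 21 = 189.
For a general curve every flex is ordinary, so each contributes
multiplicity 1 to C·Hess(C), and the number of distinct inflection
points is 3d(d-2).
Inflection points = 3*9*(9-2) = 3*9*7 = 189

189


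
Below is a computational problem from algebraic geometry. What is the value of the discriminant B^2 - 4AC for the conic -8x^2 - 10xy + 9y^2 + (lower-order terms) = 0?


The discriminant of a conic Ax^2 + Bxy + Cy^2 + ... = 0 is B^2 - 4AC.
B^2 = (-10)^2 = 100
4AC = 4*(-8)*9 = -288
Discriminant = 100 + 288 = 388

388


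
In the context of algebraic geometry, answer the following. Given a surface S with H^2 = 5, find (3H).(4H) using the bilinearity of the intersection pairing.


Using bilinearity of the intersection pairing on a surface S:
(aH).(bH) = ab * (H.H)
We have H^2 = 5.
D.E = (3H).(4H) = 3*4*5
= 12*5
= 60

60


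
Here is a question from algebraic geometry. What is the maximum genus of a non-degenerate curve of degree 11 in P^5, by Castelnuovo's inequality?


Castelnuovo's bound: write d - 1 = m(r-1) + epsilon with 0 <= epsilon < r-1.
d - 1 = 11 - 1 = 10
r - 1 = 5 - 1 = 4
10 = 2*4 + 2, so m = 2, epsilon = 2
pi(d, r) = m(m-1)(r-1)/2 + m*epsilon
= 2*1*4/2 + 2*2
= 8/2 + 4
= 4 + 4 = 8

8


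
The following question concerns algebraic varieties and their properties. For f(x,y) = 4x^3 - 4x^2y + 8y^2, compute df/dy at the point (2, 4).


df/dy = (-4)*x^2 + 2*8*y^1
At (2,4): (-4)*2^2 + 2*8*4^1
= -16 + 64
= 48

48


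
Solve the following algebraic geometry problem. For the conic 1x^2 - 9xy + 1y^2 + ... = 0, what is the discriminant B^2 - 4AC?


The discriminant of a conic Ax^2 + Bxy + Cy^2 + ... = 0 is B^2 - 4AC.
B^2 = (-9)^2 = 81
4AC = 4*1*1 = 4
Discriminant = 81 - 4 = 77

77


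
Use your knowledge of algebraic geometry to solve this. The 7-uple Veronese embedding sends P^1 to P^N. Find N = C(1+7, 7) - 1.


The Veronese embedding v_d: P^n -> P^N maps each point to all
degree-d monomials in n+1 homogeneous coordinates.
N = C(n+d, d) - 1
N = C(1+7, 7) - 1
N = C(8, 7) - 1
C(8, 7) = 8
N = 8 - 1 = 7

7


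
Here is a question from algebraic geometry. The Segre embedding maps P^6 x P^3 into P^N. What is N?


The Segre embedding maps P^m x P^n into P^N via
all products of coordinates from each factor.
N = (m+1)(n+1) - 1
N = (6+1)(3+1) - 1
N = 7*4 - 1
N = 28 - 1 = 27

27


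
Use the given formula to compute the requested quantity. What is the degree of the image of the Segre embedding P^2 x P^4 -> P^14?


The degree of the Segre variety P^2 x P^4 is C(m+n, m).
= C(6, 2)
= 15

15


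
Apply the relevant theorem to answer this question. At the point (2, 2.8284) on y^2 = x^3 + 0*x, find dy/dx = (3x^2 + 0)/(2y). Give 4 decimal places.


Using implicit differentiation of y^2 = x^3 + 0*x:
2y * dy/dx = 3x^2 + 0
dy/dx = (3x^2 + 0)/(2y)
Numerator: 3*2^2 + 0 = 12
Denominator: 2*2.8284 = 5.6568
dy/dx = 12/5.6568 = 2.1213

2.1213


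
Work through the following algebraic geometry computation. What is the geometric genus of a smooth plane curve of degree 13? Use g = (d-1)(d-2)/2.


Using the genus formula for smooth plane curves:
g = (d-1)(d-2)/2
g = (13-1)(13-2)/2
g = 12*11/2
g = 132/2 = 66

66


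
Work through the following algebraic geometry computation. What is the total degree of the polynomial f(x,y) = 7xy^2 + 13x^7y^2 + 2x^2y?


Examine each term for its total degree (sum of exponents).
  Term '7xy^2' has total degree 1+2 = 3.
  Term '13x^7y^2' has total degree 7+2 = 9.
  Term '2x^2y' has total degree 2+1 = 3.
The maximum total degree among all terms is 9.

9


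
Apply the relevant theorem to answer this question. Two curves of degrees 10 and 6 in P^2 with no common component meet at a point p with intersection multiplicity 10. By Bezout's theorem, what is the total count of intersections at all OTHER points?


By Bezout's theorem, the total intersection number is d1 * d2.
Total = 10 * 6 = 60
Intersection multiplicity at p = 10
Remaining intersections = 60 - 10 = 50

50


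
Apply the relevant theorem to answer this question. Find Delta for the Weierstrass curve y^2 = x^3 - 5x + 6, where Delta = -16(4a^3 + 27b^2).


Compute each component:
4a^3 = 4*(-5)^3 = 4*(-125) = -500
27b^2 = 27*6^2 = 27*36 = 972
4a^3 + 27b^2 = -500 + 972 = 472
Delta = -16*472 = -7552

-7552


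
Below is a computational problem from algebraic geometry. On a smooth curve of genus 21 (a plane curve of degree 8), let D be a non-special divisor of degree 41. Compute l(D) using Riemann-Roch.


First, compute the genus of a smooth plane curve of degree 8:
g = (d-1)(d-2)/2 = (8-1)(8-2)/2 = 21
For a non-special divisor D (i.e., h^1(D) = 0), Riemann-Roch gives:
l(D) = deg(D) - g + 1
Since deg(D) = 41 >= 2g - 1 = 41, D is non-special.
l(D) = 41 - 21 + 1 = 21

21


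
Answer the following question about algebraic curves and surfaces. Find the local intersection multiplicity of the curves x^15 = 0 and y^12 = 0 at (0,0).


The intersection multiplicity of V(x^a) and V(y^b) at the origin is:
I(O; V(x^15), V(y^12)) = dim_k(k[x,y]/(x^15, y^12))
A basis for k[x,y]/(x^15, y^12) is the set of monomials x^i * y^j
where 0 <= i < 15 and 0 <= j < 12.
The number of such monomials is 15 * 12 = 180

180


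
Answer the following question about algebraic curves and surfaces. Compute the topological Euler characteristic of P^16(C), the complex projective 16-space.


The complex projective space P^16 has one cell in each even real dimension 0, 2, ..., 32.
The cohomology groups are H^{2k}(P^16) = Z for k = 0,...,16, and 0 otherwise.
Euler characteristic = sum of Betti numbers = 1 per even-dimensional cohomology group.
chi(P^16) = 16 + 1 = 17

17


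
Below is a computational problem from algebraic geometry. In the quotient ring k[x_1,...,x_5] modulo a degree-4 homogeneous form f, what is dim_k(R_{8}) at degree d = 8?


For R = k[x_1,...,x_n]/(f) with f homogeneous of degree e:
The Hilbert series is (1 - t^e)/(1 - t)^n.
So h(d) = C(d+n-1, n-1) - C(d-e+n-1, n-1) for d >= e.
With n=5, e=4, d=8:
C(8+5-1, 5-1) = C(12, 4) = 495
C(8-4+5-1, 5-1) = C(8, 4) = 70
h(8) = 495 - 70 = 425

425


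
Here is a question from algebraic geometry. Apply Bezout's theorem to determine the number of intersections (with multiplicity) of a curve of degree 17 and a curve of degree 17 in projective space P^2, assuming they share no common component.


Bezout's theorem states the intersection count equals the product of degrees.
Intersection count = 17 * 17 = 289

289


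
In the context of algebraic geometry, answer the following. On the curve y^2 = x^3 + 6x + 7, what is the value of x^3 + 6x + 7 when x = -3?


Compute x^3 + 6x + 7 at x = -3:
x^3 = (-3)^3 = -27
6*x = 6*(-3) = -18
Sum: -27 - 18 + 7 = -38

-38


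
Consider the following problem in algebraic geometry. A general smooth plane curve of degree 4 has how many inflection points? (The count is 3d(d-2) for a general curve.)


For a general smooth plane curve C of degree d, the inflection points are
the intersection of C with its Hessian curve, which has degree 3(d-2).
By Bezout, the total intersection number is d * 3(d-2) = 4 * 6 = 24.
For a general curve every flex is ordinary, so each contributes
multiplicity 1 to C·Hess(C), and the number of distinct inflection
points is 3d(d-2).
Inflection points = 3*4*(4-2) = 3*4*2 = 24

24


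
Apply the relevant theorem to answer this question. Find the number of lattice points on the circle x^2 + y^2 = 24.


Systematically check integer values of x where x^2 <= 24.
For each valid x, check if 24 - x^2 is a perfect square.
Total integer solutions found: 0

0


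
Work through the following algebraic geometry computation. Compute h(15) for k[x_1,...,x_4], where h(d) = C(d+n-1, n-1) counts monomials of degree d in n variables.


The Hilbert function for the polynomial ring in 4 variables is:
h(d) = C(d+n-1, n-1)
h(15) = C(15+4-1, 4-1) = C(18, 3)
= 18! / (3! * 15!)
= 816

816


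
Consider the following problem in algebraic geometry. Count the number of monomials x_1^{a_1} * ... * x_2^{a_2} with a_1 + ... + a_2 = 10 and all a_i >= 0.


The number of degree-10 monomials in 2 variables is C(d+n-1, n-1).
= C(10+2-1, 2-1) = C(11, 1)
= 11

11


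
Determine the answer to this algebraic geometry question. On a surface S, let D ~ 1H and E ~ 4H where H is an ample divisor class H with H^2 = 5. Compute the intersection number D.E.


Using bilinearity of the intersection pairing on a surface S:
(aH).(bH) = ab * (H.H)
We have H^2 = 5.
D.E = (1H).(4H) = 1*4*5
= 4*5
= 20

20


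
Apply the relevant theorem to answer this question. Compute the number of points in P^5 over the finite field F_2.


P^5(F_2) has (q^(n+1) - 1)/(q - 1) points.
= 2^5 + 2^4 + 2^3 + 2^2 + 2^1 + 2^0
= 32 + 16 + 8 + 4 + 2 + 1
= 63

63


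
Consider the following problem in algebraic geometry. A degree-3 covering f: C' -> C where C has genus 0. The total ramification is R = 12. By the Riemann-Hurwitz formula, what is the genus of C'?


Riemann-Hurwitz formula: 2g' - 2 = d(2g - 2) + R
Given: d = 3, g = 0, R = 12
2g' - 2 = 3*(2*0 - 2) + 12
2g' - 2 = 3*(-2) + 12
2g' - 2 = -6 + 12 = 6
2g' = 8
g' = 4

4


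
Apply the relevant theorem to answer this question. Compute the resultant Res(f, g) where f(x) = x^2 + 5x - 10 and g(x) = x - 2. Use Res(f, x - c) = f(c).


For Res(f, x - c), we evaluate f at x = c.
f(2) = 2^2 + 5*2 - 10
= 4 + 10 - 10
= 14 - 10 = 4
Res(f, g) = 4

4


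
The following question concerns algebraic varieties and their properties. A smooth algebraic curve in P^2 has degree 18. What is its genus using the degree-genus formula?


Using the genus formula for smooth plane curves:
g = (d-1)(d-2)/2
g = (18-1)(18-2)/2
g = 17*16/2
g = 272/2 = 136

136


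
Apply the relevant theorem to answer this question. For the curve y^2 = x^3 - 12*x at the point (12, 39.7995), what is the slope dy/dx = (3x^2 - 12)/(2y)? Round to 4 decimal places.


Using implicit differentiation of y^2 = x^3 - 12*x:
2y * dy/dx = 3x^2 - 12
dy/dx = (3x^2 - 12)/(2y)
Numerator: 3*12^2 - 12 = 420
Denominator: 2*39.7995 = 79.599
dy/dx = 420/79.599 = 5.2764

5.2764


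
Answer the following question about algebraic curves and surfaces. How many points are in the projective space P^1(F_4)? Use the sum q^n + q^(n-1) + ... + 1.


P^1(F_4) has (q^(n+1) - 1)/(q - 1) points.
= 4^1 + 4^0
= 4 + 1
= 5

5


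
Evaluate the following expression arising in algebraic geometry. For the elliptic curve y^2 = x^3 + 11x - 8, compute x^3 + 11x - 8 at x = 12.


Compute x^3 + 11x - 8 at x = 12:
x^3 = 12^3 = 1728
11*x = 11*12 = 132
Sum: 1728 + 132 - 8 = 1852

1852


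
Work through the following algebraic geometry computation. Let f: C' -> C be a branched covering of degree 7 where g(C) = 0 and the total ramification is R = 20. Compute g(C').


Riemann-Hurwitz formula: 2g' - 2 = d(2g - 2) + R
Given: d = 7, g = 0, R = 20
2g' - 2 = 7*(2*0 - 2) + 20
2g' - 2 = 7*(-2) + 20
2g' - 2 = -14 + 20 = 6
2g' = 8
g' = 4

4


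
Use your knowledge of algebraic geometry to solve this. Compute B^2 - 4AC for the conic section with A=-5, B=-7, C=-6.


The discriminant of a conic Ax^2 + Bxy + Cy^2 + ... = 0 is B^2 - 4AC.
B^2 = (-7)^2 = 49
4AC = 4*(-5)*(-6) = 120
Discriminant = 49 - 120 = -71

-71


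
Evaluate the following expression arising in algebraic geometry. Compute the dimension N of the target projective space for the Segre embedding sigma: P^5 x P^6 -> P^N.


The Segre embedding maps P^m x P^n into P^N via
all products of coordinates from each factor.
N = (m+1)(n+1) - 1
N = (5+1)(6+1) - 1
N = 6*7 - 1
N = 42 - 1 = 41

41


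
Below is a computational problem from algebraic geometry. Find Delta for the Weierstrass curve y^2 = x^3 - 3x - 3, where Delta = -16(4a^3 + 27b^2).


Compute each component:
4a^3 = 4*(-3)^3 = 4*(-27) = -108
27b^2 = 27*(-3)^2 = 27*9 = 243
4a^3 + 27b^2 = -108 + 243 = 135
Delta = -16*135 = -2160

-2160


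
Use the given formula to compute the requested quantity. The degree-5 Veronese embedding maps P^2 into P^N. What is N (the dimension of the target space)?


The Veronese embedding v_d: P^n -> P^N maps each point to all
degree-d monomials in n+1 homogeneous coordinates.
N = C(n+d, d) - 1
N = C(2+5, 5) - 1
N = C(7, 5) - 1
C(7, 5) = 21
N = 21 - 1 = 20

20
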